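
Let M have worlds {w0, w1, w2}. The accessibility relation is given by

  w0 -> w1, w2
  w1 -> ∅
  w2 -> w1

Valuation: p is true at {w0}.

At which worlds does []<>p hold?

w0: successors {w1, w2}; <>p there: w1:F, w2:F. ✗
w1: no successors, so []<>p holds vacuously. ✓
w2: successors {w1}; <>p there: w1:F. ✗

{w1}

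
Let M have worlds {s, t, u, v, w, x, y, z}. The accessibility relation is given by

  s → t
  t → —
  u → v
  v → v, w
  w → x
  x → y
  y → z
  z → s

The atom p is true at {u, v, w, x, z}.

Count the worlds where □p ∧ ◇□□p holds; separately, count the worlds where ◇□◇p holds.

3 and 4

For □p ∧ ◇□□p:
s: □p is F, ◇□□p is T. ✗
t: □p is T, ◇□□p is F. ✗
u: □p is T, ◇□□p is T. ✓
v: □p is T, ◇□□p is T. ✓
w: □p is T, ◇□□p is T. ✓
x: □p is F, ◇□□p is F. ✗
y: □p is T, ◇□□p is F. ✗
z: □p is F, ◇□□p is T. ✗
— 3 worlds.
For ◇□◇p:
s: successors {t}; □◇p there: t:T. ✓
t: no successors, so ◇□◇p fails. ✗
u: successors {v}; □◇p there: v:T. ✓
v: successors {v, w}; □◇p there: v:T, w:F. ✓
w: successors {x}; □◇p there: x:T. ✓
x: successors {y}; □◇p there: y:F. ✗
y: successors {z}; □◇p there: z:F. ✗
z: successors {s}; □◇p there: s:F. ✗
— 4 worlds.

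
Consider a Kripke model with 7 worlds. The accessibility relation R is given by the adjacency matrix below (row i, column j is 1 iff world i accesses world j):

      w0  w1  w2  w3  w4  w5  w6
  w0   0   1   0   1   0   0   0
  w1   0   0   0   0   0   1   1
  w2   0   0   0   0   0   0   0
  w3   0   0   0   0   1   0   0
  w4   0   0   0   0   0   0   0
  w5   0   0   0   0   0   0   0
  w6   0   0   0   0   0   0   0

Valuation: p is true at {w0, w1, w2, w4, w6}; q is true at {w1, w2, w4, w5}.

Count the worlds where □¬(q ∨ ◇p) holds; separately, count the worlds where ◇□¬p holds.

4 and 2

For □¬(q ∨ ◇p):
w0: successors {w1, w3}; ¬(q ∨ ◇p) there: w1:F, w3:F. ✗
w1: successors {w5, w6}; ¬(q ∨ ◇p) there: w5:F, w6:T. ✗
w2: no successors, so □¬(q ∨ ◇p) holds vacuously. ✓
w3: successors {w4}; ¬(q ∨ ◇p) there: w4:F. ✗
w4: no successors, so □¬(q ∨ ◇p) holds vacuously. ✓
w5: no successors, so □¬(q ∨ ◇p) holds vacuously. ✓
w6: no successors, so □¬(q ∨ ◇p) holds vacuously. ✓
— 4 worlds.
For ◇□¬p:
w0: successors {w1, w3}; □¬p there: w1:F, w3:F. ✗
w1: successors {w5, w6}; □¬p there: w5:T, w6:T. ✓
w2: no successors, so ◇□¬p fails. ✗
w3: successors {w4}; □¬p there: w4:T. ✓
w4: no successors, so ◇□¬p fails. ✗
w5: no successors, so ◇□¬p fails. ✗
w6: no successors, so ◇□¬p fails. ✗
— 2 worlds.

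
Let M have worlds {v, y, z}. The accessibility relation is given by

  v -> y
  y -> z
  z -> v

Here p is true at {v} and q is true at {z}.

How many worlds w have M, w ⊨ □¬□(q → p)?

1

v: successors {y}; ¬□(q → p) there: y:T. ✓
y: successors {z}; ¬□(q → p) there: z:F. ✗
z: successors {v}; ¬□(q → p) there: v:F. ✗
Satisfying worlds: {v}.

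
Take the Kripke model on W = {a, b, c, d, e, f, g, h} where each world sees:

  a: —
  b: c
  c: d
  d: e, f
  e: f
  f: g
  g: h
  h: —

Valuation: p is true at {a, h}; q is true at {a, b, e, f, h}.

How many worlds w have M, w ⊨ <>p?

1

a: no successors, so <>p fails. ✗
b: successors {c}; p there: c:F. ✗
c: successors {d}; p there: d:F. ✗
d: successors {e, f}; p there: e:F, f:F. ✗
e: successors {f}; p there: f:F. ✗
f: successors {g}; p there: g:F. ✗
g: successors {h}; p there: h:T. ✓
h: no successors, so <>p fails. ✗
Satisfying worlds: {g}.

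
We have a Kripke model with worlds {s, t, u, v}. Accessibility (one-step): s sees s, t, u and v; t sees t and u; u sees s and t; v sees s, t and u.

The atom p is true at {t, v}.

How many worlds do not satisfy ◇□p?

4

s: successors {s, t, u, v}; □p there: s:F, t:F, u:F, v:F. ✗
t: successors {t, u}; □p there: t:F, u:F. ✗
u: successors {s, t}; □p there: s:F, t:F. ✗
v: successors {s, t, u}; □p there: s:F, t:F, u:F. ✗
Satisfying worlds: ∅.
So ◇□p fails at the other 4 worlds.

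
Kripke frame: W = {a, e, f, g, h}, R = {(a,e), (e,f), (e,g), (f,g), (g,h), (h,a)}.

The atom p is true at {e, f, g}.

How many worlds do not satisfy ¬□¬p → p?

a: ¬□¬p is T, p is F. ✗
e: ¬□¬p is T, p is T. ✓
f: ¬□¬p is T, p is T. ✓
g: ¬□¬p is F, p is T. ✓
h: ¬□¬p is F, p is F. ✓
Satisfying worlds: {e, f, g, h}.
So ¬□¬p → p fails at the other 1 world.

1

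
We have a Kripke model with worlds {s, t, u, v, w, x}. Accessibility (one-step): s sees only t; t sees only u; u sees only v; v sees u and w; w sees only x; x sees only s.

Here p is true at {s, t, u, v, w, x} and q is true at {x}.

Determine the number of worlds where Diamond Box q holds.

1

s: successors {t}; Box q there: t:F. ✗
t: successors {u}; Box q there: u:F. ✗
u: successors {v}; Box q there: v:F. ✗
v: successors {u, w}; Box q there: u:F, w:T. ✓
w: successors {x}; Box q there: x:F. ✗
x: successors {s}; Box q there: s:F. ✗
Satisfying worlds: {v}.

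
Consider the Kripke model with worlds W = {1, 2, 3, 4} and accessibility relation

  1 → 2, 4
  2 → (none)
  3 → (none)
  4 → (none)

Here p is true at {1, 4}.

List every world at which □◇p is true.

{2, 3, 4}

1: successors {2, 4}; ◇p there: 2:F, 4:F. ✗
2: no successors, so □◇p holds vacuously. ✓
3: no successors, so □◇p holds vacuously. ✓
4: no successors, so □◇p holds vacuously. ✓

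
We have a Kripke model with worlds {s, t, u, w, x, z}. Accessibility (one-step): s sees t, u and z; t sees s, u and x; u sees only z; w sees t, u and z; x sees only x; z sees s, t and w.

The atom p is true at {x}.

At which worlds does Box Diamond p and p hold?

{x}

s: Box Diamond p is F, p is F. ✗
t: Box Diamond p is F, p is F. ✗
u: Box Diamond p is F, p is F. ✗
w: Box Diamond p is F, p is F. ✗
x: Box Diamond p is T, p is T. ✓
z: Box Diamond p is F, p is F. ✗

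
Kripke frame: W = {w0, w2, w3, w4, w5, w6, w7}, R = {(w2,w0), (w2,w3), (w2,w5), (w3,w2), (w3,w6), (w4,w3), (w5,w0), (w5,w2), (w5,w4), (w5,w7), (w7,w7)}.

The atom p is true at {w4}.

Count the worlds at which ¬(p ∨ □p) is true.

w0: p ∨ □p is T. ✗
w2: p ∨ □p is F. ✓
w3: p ∨ □p is F. ✓
w4: p ∨ □p is T. ✗
w5: p ∨ □p is F. ✓
w6: p ∨ □p is T. ✗
w7: p ∨ □p is F. ✓
Satisfying worlds: {w2, w3, w5, w7}.

4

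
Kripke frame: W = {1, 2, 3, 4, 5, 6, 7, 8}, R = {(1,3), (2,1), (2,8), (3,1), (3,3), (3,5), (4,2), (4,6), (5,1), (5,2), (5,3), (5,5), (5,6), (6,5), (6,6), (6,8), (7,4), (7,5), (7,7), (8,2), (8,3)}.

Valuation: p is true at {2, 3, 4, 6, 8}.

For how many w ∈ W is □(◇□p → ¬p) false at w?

1: successors {3}; ◇□p → ¬p there: 3:F. ✗
2: successors {1, 8}; ◇□p → ¬p there: 1:T, 8:T. ✓
3: successors {1, 3, 5}; ◇□p → ¬p there: 1:T, 3:F, 5:T. ✗
4: successors {2, 6}; ◇□p → ¬p there: 2:F, 6:F. ✗
5: successors {1, 2, 3, 5, 6}; ◇□p → ¬p there: 1:T, 2:F, 3:F, 5:T, 6:F. ✗
6: successors {5, 6, 8}; ◇□p → ¬p there: 5:T, 6:F, 8:T. ✗
7: successors {4, 5, 7}; ◇□p → ¬p there: 4:T, 5:T, 7:T. ✓
8: successors {2, 3}; ◇□p → ¬p there: 2:F, 3:F. ✗
Satisfying worlds: {2, 7}.
So □(◇□p → ¬p) fails at the other 6 worlds.

6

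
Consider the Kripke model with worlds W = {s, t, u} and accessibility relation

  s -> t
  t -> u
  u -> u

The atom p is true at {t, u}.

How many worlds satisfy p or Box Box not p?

2

s: p is F, Box Box not p is F. ✗
t: p is T, Box Box not p is F. ✓
u: p is T, Box Box not p is F. ✓
Satisfying worlds: {t, u}.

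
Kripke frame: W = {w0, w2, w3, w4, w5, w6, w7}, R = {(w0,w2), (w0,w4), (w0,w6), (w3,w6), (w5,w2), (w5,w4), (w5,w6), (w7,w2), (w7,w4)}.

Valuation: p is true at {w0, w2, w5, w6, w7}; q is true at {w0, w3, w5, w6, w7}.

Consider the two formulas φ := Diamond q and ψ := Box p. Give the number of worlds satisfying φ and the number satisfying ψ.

3 and 4

For Diamond q:
w0: successors {w2, w4, w6}; q there: w2:F, w4:F, w6:T. ✓
w2: no successors, so Diamond q fails. ✗
w3: successors {w6}; q there: w6:T. ✓
w4: no successors, so Diamond q fails. ✗
w5: successors {w2, w4, w6}; q there: w2:F, w4:F, w6:T. ✓
w6: no successors, so Diamond q fails. ✗
w7: successors {w2, w4}; q there: w2:F, w4:F. ✗
— 3 worlds.
For Box p:
w0: successors {w2, w4, w6}; p there: w2:T, w4:F, w6:T. ✗
w2: no successors, so Box p holds vacuously. ✓
w3: successors {w6}; p there: w6:T. ✓
w4: no successors, so Box p holds vacuously. ✓
w5: successors {w2, w4, w6}; p there: w2:T, w4:F, w6:T. ✗
w6: no successors, so Box p holds vacuously. ✓
w7: successors {w2, w4}; p there: w2:T, w4:F. ✗
— 4 worlds.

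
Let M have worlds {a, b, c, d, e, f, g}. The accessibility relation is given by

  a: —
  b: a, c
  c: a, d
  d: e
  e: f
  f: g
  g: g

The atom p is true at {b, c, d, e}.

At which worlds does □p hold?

{a, d}

a: no successors, so □p holds vacuously. ✓
b: successors {a, c}; p there: a:F, c:T. ✗
c: successors {a, d}; p there: a:F, d:T. ✗
d: successors {e}; p there: e:T. ✓
e: successors {f}; p there: f:F. ✗
f: successors {g}; p there: g:F. ✗
g: successors {g}; p there: g:F. ✗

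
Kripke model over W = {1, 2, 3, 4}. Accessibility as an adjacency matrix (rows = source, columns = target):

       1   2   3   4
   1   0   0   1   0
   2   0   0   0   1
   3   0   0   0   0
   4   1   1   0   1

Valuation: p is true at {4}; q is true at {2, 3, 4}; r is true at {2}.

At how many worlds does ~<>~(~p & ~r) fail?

2

1: <>~(~p & ~r) is F. ✓
2: <>~(~p & ~r) is T. ✗
3: <>~(~p & ~r) is F. ✓
4: <>~(~p & ~r) is T. ✗
Satisfying worlds: {1, 3}.
So ~<>~(~p & ~r) fails at the other 2 worlds.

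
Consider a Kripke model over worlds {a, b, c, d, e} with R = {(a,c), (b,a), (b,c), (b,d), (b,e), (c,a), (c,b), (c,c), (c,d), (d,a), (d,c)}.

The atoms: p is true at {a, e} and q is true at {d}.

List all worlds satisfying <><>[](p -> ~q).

a: successors {c}; <>[](p -> ~q) there: c:T. ✓
b: successors {a, c, d, e}; <>[](p -> ~q) there: a:T, c:T, d:T, e:F. ✓
c: successors {a, b, c, d}; <>[](p -> ~q) there: a:T, b:T, c:T, d:T. ✓
d: successors {a, c}; <>[](p -> ~q) there: a:T, c:T. ✓
e: no successors, so <><>[](p -> ~q) fails. ✗

{a, b, c, d}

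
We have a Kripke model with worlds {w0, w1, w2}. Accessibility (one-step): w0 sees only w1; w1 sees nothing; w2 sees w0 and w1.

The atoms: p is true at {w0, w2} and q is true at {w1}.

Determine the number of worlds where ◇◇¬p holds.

1

w0: successors {w1}; ◇¬p there: w1:F. ✗
w1: no successors, so ◇◇¬p fails. ✗
w2: successors {w0, w1}; ◇¬p there: w0:T, w1:F. ✓
Satisfying worlds: {w2}.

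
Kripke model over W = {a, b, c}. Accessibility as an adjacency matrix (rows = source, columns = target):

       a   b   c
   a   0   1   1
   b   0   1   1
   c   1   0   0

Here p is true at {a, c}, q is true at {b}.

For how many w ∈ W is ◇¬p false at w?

a: successors {b, c}; ¬p there: b:T, c:F. ✓
b: successors {b, c}; ¬p there: b:T, c:F. ✓
c: successors {a}; ¬p there: a:F. ✗
Satisfying worlds: {a, b}.
So ◇¬p fails at the other 1 world.

1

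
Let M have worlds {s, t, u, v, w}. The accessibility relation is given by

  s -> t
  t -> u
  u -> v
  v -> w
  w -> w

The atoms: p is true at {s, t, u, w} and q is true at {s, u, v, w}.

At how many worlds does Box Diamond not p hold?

1

s: successors {t}; Diamond not p there: t:F. ✗
t: successors {u}; Diamond not p there: u:T. ✓
u: successors {v}; Diamond not p there: v:F. ✗
v: successors {w}; Diamond not p there: w:F. ✗
w: successors {w}; Diamond not p there: w:F. ✗
Satisfying worlds: {t}.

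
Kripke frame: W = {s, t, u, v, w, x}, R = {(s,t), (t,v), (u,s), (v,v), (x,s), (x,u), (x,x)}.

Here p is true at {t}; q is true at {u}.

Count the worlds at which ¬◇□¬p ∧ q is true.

1

s: ¬◇□¬p is F, q is F. ✗
t: ¬◇□¬p is F, q is F. ✗
u: ¬◇□¬p is T, q is T. ✓
v: ¬◇□¬p is F, q is F. ✗
w: ¬◇□¬p is T, q is F. ✗
x: ¬◇□¬p is F, q is F. ✗
Satisfying worlds: {u}.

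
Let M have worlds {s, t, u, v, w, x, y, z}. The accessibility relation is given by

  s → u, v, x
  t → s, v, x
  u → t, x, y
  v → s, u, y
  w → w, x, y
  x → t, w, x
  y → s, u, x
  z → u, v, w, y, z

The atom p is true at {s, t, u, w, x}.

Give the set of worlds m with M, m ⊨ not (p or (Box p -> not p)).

∅

s: p or (Box p -> not p) is T. ✗
t: p or (Box p -> not p) is T. ✗
u: p or (Box p -> not p) is T. ✗
v: p or (Box p -> not p) is T. ✗
w: p or (Box p -> not p) is T. ✗
x: p or (Box p -> not p) is T. ✗
y: p or (Box p -> not p) is T. ✗
z: p or (Box p -> not p) is T. ✗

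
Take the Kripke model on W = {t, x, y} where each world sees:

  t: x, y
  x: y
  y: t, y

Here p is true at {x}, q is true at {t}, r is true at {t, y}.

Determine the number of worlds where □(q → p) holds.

2

t: successors {x, y}; q → p there: x:T, y:T. ✓
x: successors {y}; q → p there: y:T. ✓
y: successors {t, y}; q → p there: t:F, y:T. ✗
Satisfying worlds: {t, x}.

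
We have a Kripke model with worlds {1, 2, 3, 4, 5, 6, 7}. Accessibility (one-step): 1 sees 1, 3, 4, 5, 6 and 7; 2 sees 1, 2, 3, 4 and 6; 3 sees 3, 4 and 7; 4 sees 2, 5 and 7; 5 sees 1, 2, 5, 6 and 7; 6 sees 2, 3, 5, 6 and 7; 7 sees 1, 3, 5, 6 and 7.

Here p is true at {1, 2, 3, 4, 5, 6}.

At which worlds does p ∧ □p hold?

1: p is T, □p is F. ✗
2: p is T, □p is T. ✓
3: p is T, □p is F. ✗
4: p is T, □p is F. ✗
5: p is T, □p is F. ✗
6: p is T, □p is F. ✗
7: p is F, □p is F. ✗

{2}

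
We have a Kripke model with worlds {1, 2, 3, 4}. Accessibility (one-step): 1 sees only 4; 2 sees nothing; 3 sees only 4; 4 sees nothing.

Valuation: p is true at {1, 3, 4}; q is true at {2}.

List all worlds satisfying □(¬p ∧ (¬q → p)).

1: successors {4}; ¬p ∧ (¬q → p) there: 4:F. ✗
2: no successors, so □(¬p ∧ (¬q → p)) holds vacuously. ✓
3: successors {4}; ¬p ∧ (¬q → p) there: 4:F. ✗
4: no successors, so □(¬p ∧ (¬q → p)) holds vacuously. ✓

{2, 4}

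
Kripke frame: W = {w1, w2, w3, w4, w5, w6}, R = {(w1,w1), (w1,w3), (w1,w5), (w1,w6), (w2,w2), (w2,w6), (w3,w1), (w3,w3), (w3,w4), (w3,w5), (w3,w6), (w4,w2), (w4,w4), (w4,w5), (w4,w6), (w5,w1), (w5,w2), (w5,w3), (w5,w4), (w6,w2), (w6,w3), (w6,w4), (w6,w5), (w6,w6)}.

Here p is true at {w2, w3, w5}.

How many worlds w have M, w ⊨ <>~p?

w1: successors {w1, w3, w5, w6}; ~p there: w1:T, w3:F, w5:F, w6:T. ✓
w2: successors {w2, w6}; ~p there: w2:F, w6:T. ✓
w3: successors {w1, w3, w4, w5, w6}; ~p there: w1:T, w3:F, w4:T, w5:F, w6:T. ✓
w4: successors {w2, w4, w5, w6}; ~p there: w2:F, w4:T, w5:F, w6:T. ✓
w5: successors {w1, w2, w3, w4}; ~p there: w1:T, w2:F, w3:F, w4:T. ✓
w6: successors {w2, w3, w4, w5, w6}; ~p there: w2:F, w3:F, w4:T, w5:F, w6:T. ✓
Satisfying worlds: {w1, w2, w3, w4, w5, w6}.

6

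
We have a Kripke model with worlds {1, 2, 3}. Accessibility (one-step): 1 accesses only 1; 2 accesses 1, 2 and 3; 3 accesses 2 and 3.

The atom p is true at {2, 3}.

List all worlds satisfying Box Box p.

1: successors {1}; Box p there: 1:F. ✗
2: successors {1, 2, 3}; Box p there: 1:F, 2:F, 3:T. ✗
3: successors {2, 3}; Box p there: 2:F, 3:T. ✗

∅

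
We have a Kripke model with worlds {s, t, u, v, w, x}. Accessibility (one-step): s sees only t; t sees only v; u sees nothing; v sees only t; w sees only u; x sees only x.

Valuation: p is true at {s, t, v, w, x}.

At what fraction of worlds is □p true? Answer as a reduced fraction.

5/6

s: successors {t}; p there: t:T. ✓
t: successors {v}; p there: v:T. ✓
u: no successors, so □p holds vacuously. ✓
v: successors {t}; p there: t:T. ✓
w: successors {u}; p there: u:F. ✗
x: successors {x}; p there: x:T. ✓
That's 5 of 6 worlds, so 5/6.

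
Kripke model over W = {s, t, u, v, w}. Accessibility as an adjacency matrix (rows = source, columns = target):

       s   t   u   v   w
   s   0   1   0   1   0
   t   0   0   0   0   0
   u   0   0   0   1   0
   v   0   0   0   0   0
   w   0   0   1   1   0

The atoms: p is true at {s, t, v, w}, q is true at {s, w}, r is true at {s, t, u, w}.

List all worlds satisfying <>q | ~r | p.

{s, t, v, w}

s: <>q | ~r is F, p is T. ✓
t: <>q | ~r is F, p is T. ✓
u: <>q | ~r is F, p is F. ✗
v: <>q | ~r is T, p is T. ✓
w: <>q | ~r is F, p is T. ✓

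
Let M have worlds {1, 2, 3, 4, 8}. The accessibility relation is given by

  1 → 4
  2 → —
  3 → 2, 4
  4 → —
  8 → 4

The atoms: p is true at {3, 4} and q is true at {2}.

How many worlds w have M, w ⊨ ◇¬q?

1: successors {4}; ¬q there: 4:T. ✓
2: no successors, so ◇¬q fails. ✗
3: successors {2, 4}; ¬q there: 2:F, 4:T. ✓
4: no successors, so ◇¬q fails. ✗
8: successors {4}; ¬q there: 4:T. ✓
Satisfying worlds: {1, 3, 8}.

3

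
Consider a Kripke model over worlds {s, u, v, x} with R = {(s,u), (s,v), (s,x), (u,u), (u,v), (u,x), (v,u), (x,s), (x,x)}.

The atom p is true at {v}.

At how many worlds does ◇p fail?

2

s: successors {u, v, x}; p there: u:F, v:T, x:F. ✓
u: successors {u, v, x}; p there: u:F, v:T, x:F. ✓
v: successors {u}; p there: u:F. ✗
x: successors {s, x}; p there: s:F, x:F. ✗
Satisfying worlds: {s, u}.
So ◇p fails at the other 2 worlds.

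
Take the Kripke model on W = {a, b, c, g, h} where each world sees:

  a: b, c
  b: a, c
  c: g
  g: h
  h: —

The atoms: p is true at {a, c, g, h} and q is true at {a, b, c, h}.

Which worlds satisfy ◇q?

a: successors {b, c}; q there: b:T, c:T. ✓
b: successors {a, c}; q there: a:T, c:T. ✓
c: successors {g}; q there: g:F. ✗
g: successors {h}; q there: h:T. ✓
h: no successors, so ◇q fails. ✗

{a, b, g}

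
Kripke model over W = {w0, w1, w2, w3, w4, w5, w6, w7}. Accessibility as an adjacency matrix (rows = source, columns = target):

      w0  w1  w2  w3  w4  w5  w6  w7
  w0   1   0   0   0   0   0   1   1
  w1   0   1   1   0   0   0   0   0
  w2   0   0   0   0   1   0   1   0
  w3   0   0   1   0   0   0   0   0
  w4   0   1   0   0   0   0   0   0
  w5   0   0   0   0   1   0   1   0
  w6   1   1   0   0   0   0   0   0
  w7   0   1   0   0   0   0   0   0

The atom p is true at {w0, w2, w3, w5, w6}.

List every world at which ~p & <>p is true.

{w1}

w0: ~p is F, <>p is T. ✗
w1: ~p is T, <>p is T. ✓
w2: ~p is F, <>p is T. ✗
w3: ~p is F, <>p is T. ✗
w4: ~p is T, <>p is F. ✗
w5: ~p is F, <>p is T. ✗
w6: ~p is F, <>p is T. ✗
w7: ~p is T, <>p is F. ✗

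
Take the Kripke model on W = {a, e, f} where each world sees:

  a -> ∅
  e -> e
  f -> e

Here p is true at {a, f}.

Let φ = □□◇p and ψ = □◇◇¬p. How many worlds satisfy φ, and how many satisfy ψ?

For □□◇p:
a: no successors, so □□◇p holds vacuously. ✓
e: successors {e}; □◇p there: e:F. ✗
f: successors {e}; □◇p there: e:F. ✗
— 1 world.
For □◇◇¬p:
a: no successors, so □◇◇¬p holds vacuously. ✓
e: successors {e}; ◇◇¬p there: e:T. ✓
f: successors {e}; ◇◇¬p there: e:T. ✓
— 3 worlds.

1 and 3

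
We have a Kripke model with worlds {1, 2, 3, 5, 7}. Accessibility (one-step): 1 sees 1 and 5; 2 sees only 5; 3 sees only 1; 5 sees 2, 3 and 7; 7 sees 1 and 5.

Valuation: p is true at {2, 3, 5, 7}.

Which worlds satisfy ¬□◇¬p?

{1, 2, 5, 7}

1: □◇¬p is F. ✓
2: □◇¬p is F. ✓
3: □◇¬p is T. ✗
5: □◇¬p is F. ✓
7: □◇¬p is F. ✓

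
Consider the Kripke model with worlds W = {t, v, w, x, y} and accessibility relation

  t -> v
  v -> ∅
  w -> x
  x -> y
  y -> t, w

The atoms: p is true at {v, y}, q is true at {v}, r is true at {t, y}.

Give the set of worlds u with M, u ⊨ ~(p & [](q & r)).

{t, w, x, y}

t: p & [](q & r) is F. ✓
v: p & [](q & r) is T. ✗
w: p & [](q & r) is F. ✓
x: p & [](q & r) is F. ✓
y: p & [](q & r) is F. ✓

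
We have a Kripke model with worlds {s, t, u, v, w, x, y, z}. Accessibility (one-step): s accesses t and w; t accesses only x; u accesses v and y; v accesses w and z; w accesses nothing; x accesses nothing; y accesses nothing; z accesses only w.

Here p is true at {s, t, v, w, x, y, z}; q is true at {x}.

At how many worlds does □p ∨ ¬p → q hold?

1

s: □p ∨ ¬p is T, q is F. ✗
t: □p ∨ ¬p is T, q is F. ✗
u: □p ∨ ¬p is T, q is F. ✗
v: □p ∨ ¬p is T, q is F. ✗
w: □p ∨ ¬p is T, q is F. ✗
x: □p ∨ ¬p is T, q is T. ✓
y: □p ∨ ¬p is T, q is F. ✗
z: □p ∨ ¬p is T, q is F. ✗
Satisfying worlds: {x}.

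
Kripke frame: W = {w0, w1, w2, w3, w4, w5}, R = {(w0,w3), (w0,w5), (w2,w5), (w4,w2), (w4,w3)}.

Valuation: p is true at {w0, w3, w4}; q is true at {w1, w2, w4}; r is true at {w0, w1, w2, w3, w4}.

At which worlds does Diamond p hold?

w0: successors {w3, w5}; p there: w3:T, w5:F. ✓
w1: no successors, so Diamond p fails. ✗
w2: successors {w5}; p there: w5:F. ✗
w3: no successors, so Diamond p fails. ✗
w4: successors {w2, w3}; p there: w2:F, w3:T. ✓
w5: no successors, so Diamond p fails. ✗

{w0, w4}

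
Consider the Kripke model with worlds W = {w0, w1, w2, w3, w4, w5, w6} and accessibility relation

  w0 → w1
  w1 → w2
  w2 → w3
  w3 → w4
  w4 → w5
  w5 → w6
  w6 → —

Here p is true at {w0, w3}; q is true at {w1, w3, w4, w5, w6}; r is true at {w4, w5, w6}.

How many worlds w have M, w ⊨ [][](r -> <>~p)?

w0: successors {w1}; [](r -> <>~p) there: w1:T. ✓
w1: successors {w2}; [](r -> <>~p) there: w2:T. ✓
w2: successors {w3}; [](r -> <>~p) there: w3:T. ✓
w3: successors {w4}; [](r -> <>~p) there: w4:T. ✓
w4: successors {w5}; [](r -> <>~p) there: w5:F. ✗
w5: successors {w6}; [](r -> <>~p) there: w6:T. ✓
w6: no successors, so [][](r -> <>~p) holds vacuously. ✓
Satisfying worlds: {w0, w1, w2, w3, w5, w6}.

6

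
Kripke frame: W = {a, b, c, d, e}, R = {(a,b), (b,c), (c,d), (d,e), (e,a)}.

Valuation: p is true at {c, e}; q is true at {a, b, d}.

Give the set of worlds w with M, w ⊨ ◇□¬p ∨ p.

{b, c, d, e}

a: ◇□¬p is F, p is F. ✗
b: ◇□¬p is T, p is F. ✓
c: ◇□¬p is F, p is T. ✓
d: ◇□¬p is T, p is F. ✓
e: ◇□¬p is T, p is T. ✓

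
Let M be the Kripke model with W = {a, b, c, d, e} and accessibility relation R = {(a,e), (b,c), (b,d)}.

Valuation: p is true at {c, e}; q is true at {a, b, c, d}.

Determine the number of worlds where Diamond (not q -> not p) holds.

a: successors {e}; not q -> not p there: e:F. ✗
b: successors {c, d}; not q -> not p there: c:T, d:T. ✓
c: no successors, so Diamond (not q -> not p) fails. ✗
d: no successors, so Diamond (not q -> not p) fails. ✗
e: no successors, so Diamond (not q -> not p) fails. ✗
Satisfying worlds: {b}.

1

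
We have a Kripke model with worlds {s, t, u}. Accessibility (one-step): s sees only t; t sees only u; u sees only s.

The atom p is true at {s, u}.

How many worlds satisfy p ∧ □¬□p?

s: p is T, □¬□p is F. ✗
t: p is F, □¬□p is F. ✗
u: p is T, □¬□p is T. ✓
Satisfying worlds: {u}.

1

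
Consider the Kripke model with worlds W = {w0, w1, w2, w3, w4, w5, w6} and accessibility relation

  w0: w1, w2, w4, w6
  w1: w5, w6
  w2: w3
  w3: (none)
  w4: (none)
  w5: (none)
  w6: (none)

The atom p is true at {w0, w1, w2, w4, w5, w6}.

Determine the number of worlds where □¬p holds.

w0: successors {w1, w2, w4, w6}; ¬p there: w1:F, w2:F, w4:F, w6:F. ✗
w1: successors {w5, w6}; ¬p there: w5:F, w6:F. ✗
w2: successors {w3}; ¬p there: w3:T. ✓
w3: no successors, so □¬p holds vacuously. ✓
w4: no successors, so □¬p holds vacuously. ✓
w5: no successors, so □¬p holds vacuously. ✓
w6: no successors, so □¬p holds vacuously. ✓
Satisfying worlds: {w2, w3, w4, w5, w6}.

5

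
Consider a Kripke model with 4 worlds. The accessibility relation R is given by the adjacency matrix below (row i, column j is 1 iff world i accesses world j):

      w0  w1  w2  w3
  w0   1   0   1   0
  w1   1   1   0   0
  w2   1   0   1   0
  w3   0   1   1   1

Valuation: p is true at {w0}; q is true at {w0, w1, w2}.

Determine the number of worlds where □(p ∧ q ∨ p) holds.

0

w0: successors {w0, w2}; p ∧ q ∨ p there: w0:T, w2:F. ✗
w1: successors {w0, w1}; p ∧ q ∨ p there: w0:T, w1:F. ✗
w2: successors {w0, w2}; p ∧ q ∨ p there: w0:T, w2:F. ✗
w3: successors {w1, w2, w3}; p ∧ q ∨ p there: w1:F, w2:F, w3:F. ✗
Satisfying worlds: ∅.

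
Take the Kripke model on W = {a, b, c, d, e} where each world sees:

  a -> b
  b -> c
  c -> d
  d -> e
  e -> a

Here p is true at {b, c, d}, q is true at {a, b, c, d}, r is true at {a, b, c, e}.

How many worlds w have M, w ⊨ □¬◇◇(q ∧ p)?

2

a: successors {b}; ¬◇◇(q ∧ p) there: b:F. ✗
b: successors {c}; ¬◇◇(q ∧ p) there: c:T. ✓
c: successors {d}; ¬◇◇(q ∧ p) there: d:T. ✓
d: successors {e}; ¬◇◇(q ∧ p) there: e:F. ✗
e: successors {a}; ¬◇◇(q ∧ p) there: a:F. ✗
Satisfying worlds: {b, c}.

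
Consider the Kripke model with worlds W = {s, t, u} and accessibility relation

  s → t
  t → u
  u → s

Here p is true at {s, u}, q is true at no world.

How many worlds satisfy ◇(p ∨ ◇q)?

s: successors {t}; p ∨ ◇q there: t:F. ✗
t: successors {u}; p ∨ ◇q there: u:T. ✓
u: successors {s}; p ∨ ◇q there: s:T. ✓
Satisfying worlds: {t, u}.

2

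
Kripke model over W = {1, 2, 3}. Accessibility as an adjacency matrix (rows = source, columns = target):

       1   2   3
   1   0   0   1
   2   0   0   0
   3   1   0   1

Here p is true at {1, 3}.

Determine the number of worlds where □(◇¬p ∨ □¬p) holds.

1

1: successors {3}; ◇¬p ∨ □¬p there: 3:F. ✗
2: no successors, so □(◇¬p ∨ □¬p) holds vacuously. ✓
3: successors {1, 3}; ◇¬p ∨ □¬p there: 1:F, 3:F. ✗
Satisfying worlds: {2}.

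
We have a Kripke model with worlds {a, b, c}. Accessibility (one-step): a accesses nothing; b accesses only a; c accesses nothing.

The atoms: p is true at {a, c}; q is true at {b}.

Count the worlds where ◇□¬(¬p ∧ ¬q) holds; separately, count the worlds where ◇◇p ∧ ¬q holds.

1 and 0

For ◇□¬(¬p ∧ ¬q):
a: no successors, so ◇□¬(¬p ∧ ¬q) fails. ✗
b: successors {a}; □¬(¬p ∧ ¬q) there: a:T. ✓
c: no successors, so ◇□¬(¬p ∧ ¬q) fails. ✗
— 1 world.
For ◇◇p ∧ ¬q:
a: ◇◇p is F, ¬q is T. ✗
b: ◇◇p is F, ¬q is F. ✗
c: ◇◇p is F, ¬q is T. ✗
— 0 worlds.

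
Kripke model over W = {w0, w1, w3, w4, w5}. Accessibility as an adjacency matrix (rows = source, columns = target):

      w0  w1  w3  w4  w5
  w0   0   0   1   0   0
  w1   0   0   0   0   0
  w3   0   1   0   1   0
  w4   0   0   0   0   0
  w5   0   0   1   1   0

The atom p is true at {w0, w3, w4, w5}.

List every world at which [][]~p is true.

{w1, w3, w4}

w0: successors {w3}; []~p there: w3:F. ✗
w1: no successors, so [][]~p holds vacuously. ✓
w3: successors {w1, w4}; []~p there: w1:T, w4:T. ✓
w4: no successors, so [][]~p holds vacuously. ✓
w5: successors {w3, w4}; []~p there: w3:F, w4:T. ✗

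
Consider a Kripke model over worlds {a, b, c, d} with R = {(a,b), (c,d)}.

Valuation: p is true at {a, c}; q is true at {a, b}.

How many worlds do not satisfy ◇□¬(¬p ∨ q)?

a: successors {b}; □¬(¬p ∨ q) there: b:T. ✓
b: no successors, so ◇□¬(¬p ∨ q) fails. ✗
c: successors {d}; □¬(¬p ∨ q) there: d:T. ✓
d: no successors, so ◇□¬(¬p ∨ q) fails. ✗
Satisfying worlds: {a, c}.
So ◇□¬(¬p ∨ q) fails at the other 2 worlds.

2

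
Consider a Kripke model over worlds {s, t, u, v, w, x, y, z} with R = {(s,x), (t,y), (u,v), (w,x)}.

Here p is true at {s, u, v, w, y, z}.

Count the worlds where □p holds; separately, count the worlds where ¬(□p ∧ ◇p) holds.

6 and 6

For □p:
s: successors {x}; p there: x:F. ✗
t: successors {y}; p there: y:T. ✓
u: successors {v}; p there: v:T. ✓
v: no successors, so □p holds vacuously. ✓
w: successors {x}; p there: x:F. ✗
x: no successors, so □p holds vacuously. ✓
y: no successors, so □p holds vacuously. ✓
z: no successors, so □p holds vacuously. ✓
— 6 worlds.
For ¬(□p ∧ ◇p):
s: □p ∧ ◇p is F. ✓
t: □p ∧ ◇p is T. ✗
u: □p ∧ ◇p is T. ✗
v: □p ∧ ◇p is F. ✓
w: □p ∧ ◇p is F. ✓
x: □p ∧ ◇p is F. ✓
y: □p ∧ ◇p is F. ✓
z: □p ∧ ◇p is F. ✓
— 6 worlds.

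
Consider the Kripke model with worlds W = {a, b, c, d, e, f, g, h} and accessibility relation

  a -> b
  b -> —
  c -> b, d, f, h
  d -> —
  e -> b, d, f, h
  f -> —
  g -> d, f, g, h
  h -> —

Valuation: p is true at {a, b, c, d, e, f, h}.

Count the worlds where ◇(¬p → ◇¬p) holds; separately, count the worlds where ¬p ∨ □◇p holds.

For ◇(¬p → ◇¬p):
a: successors {b}; ¬p → ◇¬p there: b:T. ✓
b: no successors, so ◇(¬p → ◇¬p) fails. ✗
c: successors {b, d, f, h}; ¬p → ◇¬p there: b:T, d:T, f:T, h:T. ✓
d: no successors, so ◇(¬p → ◇¬p) fails. ✗
e: successors {b, d, f, h}; ¬p → ◇¬p there: b:T, d:T, f:T, h:T. ✓
f: no successors, so ◇(¬p → ◇¬p) fails. ✗
g: successors {d, f, g, h}; ¬p → ◇¬p there: d:T, f:T, g:T, h:T. ✓
h: no successors, so ◇(¬p → ◇¬p) fails. ✗
— 4 worlds.
For ¬p ∨ □◇p:
a: ¬p is F, □◇p is F. ✗
b: ¬p is F, □◇p is T. ✓
c: ¬p is F, □◇p is F. ✗
d: ¬p is F, □◇p is T. ✓
e: ¬p is F, □◇p is F. ✗
f: ¬p is F, □◇p is T. ✓
g: ¬p is T, □◇p is F. ✓
h: ¬p is F, □◇p is T. ✓
— 5 worlds.

4 and 5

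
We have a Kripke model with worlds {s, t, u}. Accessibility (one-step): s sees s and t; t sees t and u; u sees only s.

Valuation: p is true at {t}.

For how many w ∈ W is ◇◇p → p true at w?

1

s: ◇◇p is T, p is F. ✗
t: ◇◇p is T, p is T. ✓
u: ◇◇p is T, p is F. ✗
Satisfying worlds: {t}.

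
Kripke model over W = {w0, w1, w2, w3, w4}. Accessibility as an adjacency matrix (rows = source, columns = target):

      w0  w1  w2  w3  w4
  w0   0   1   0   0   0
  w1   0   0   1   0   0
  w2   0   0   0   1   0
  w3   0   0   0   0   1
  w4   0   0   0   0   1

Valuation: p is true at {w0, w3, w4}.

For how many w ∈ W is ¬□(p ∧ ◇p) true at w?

2

w0: □(p ∧ ◇p) is F. ✓
w1: □(p ∧ ◇p) is F. ✓
w2: □(p ∧ ◇p) is T. ✗
w3: □(p ∧ ◇p) is T. ✗
w4: □(p ∧ ◇p) is T. ✗
Satisfying worlds: {w0, w1}.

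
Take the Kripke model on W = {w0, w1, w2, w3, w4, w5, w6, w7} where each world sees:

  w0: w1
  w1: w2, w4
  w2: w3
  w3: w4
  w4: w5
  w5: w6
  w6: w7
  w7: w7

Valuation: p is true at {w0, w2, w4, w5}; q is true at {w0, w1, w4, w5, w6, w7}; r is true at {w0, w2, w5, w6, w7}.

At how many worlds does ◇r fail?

w0: successors {w1}; r there: w1:F. ✗
w1: successors {w2, w4}; r there: w2:T, w4:F. ✓
w2: successors {w3}; r there: w3:F. ✗
w3: successors {w4}; r there: w4:F. ✗
w4: successors {w5}; r there: w5:T. ✓
w5: successors {w6}; r there: w6:T. ✓
w6: successors {w7}; r there: w7:T. ✓
w7: successors {w7}; r there: w7:T. ✓
Satisfying worlds: {w1, w4, w5, w6, w7}.
So ◇r fails at the other 3 worlds.

3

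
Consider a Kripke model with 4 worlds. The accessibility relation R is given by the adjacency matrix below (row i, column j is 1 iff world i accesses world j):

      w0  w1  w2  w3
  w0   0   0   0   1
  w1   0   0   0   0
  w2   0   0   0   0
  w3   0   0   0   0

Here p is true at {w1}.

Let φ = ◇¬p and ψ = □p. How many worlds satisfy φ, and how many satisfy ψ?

1 and 3

For ◇¬p:
w0: successors {w3}; ¬p there: w3:T. ✓
w1: no successors, so ◇¬p fails. ✗
w2: no successors, so ◇¬p fails. ✗
w3: no successors, so ◇¬p fails. ✗
— 1 world.
For □p:
w0: successors {w3}; p there: w3:F. ✗
w1: no successors, so □p holds vacuously. ✓
w2: no successors, so □p holds vacuously. ✓
w3: no successors, so □p holds vacuously. ✓
— 3 worlds.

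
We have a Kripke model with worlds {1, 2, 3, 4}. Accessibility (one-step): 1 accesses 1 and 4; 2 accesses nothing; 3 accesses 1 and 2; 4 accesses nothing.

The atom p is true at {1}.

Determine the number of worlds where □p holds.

2

1: successors {1, 4}; p there: 1:T, 4:F. ✗
2: no successors, so □p holds vacuously. ✓
3: successors {1, 2}; p there: 1:T, 2:F. ✗
4: no successors, so □p holds vacuously. ✓
Satisfying worlds: {2, 4}.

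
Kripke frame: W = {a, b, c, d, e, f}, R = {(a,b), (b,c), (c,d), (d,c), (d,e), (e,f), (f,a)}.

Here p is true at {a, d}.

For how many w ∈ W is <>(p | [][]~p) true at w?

a: successors {b}; p | [][]~p there: b:F. ✗
b: successors {c}; p | [][]~p there: c:T. ✓
c: successors {d}; p | [][]~p there: d:T. ✓
d: successors {c, e}; p | [][]~p there: c:T, e:F. ✓
e: successors {f}; p | [][]~p there: f:T. ✓
f: successors {a}; p | [][]~p there: a:T. ✓
Satisfying worlds: {b, c, d, e, f}.

5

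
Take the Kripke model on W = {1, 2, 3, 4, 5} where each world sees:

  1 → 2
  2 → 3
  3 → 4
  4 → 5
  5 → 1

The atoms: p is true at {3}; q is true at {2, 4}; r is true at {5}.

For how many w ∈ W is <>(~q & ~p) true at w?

2

1: successors {2}; ~q & ~p there: 2:F. ✗
2: successors {3}; ~q & ~p there: 3:F. ✗
3: successors {4}; ~q & ~p there: 4:F. ✗
4: successors {5}; ~q & ~p there: 5:T. ✓
5: successors {1}; ~q & ~p there: 1:T. ✓
Satisfying worlds: {4, 5}.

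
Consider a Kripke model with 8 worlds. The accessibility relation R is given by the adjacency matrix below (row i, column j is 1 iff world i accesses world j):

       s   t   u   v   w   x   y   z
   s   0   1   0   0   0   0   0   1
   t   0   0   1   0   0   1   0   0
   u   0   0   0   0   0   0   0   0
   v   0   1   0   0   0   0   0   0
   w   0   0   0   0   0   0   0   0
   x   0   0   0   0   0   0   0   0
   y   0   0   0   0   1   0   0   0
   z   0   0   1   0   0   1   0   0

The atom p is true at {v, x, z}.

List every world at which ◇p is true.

{s, t, z}

s: successors {t, z}; p there: t:F, z:T. ✓
t: successors {u, x}; p there: u:F, x:T. ✓
u: no successors, so ◇p fails. ✗
v: successors {t}; p there: t:F. ✗
w: no successors, so ◇p fails. ✗
x: no successors, so ◇p fails. ✗
y: successors {w}; p there: w:F. ✗
z: successors {u, x}; p there: u:F, x:T. ✓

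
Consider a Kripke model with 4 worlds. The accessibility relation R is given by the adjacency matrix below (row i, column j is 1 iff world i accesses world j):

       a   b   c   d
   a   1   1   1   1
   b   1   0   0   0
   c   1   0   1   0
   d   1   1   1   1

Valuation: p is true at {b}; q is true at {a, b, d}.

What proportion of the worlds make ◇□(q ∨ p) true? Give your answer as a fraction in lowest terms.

a: successors {a, b, c, d}; □(q ∨ p) there: a:F, b:T, c:F, d:F. ✓
b: successors {a}; □(q ∨ p) there: a:F. ✗
c: successors {a, c}; □(q ∨ p) there: a:F, c:F. ✗
d: successors {a, b, c, d}; □(q ∨ p) there: a:F, b:T, c:F, d:F. ✓
That's 2 of 4 worlds, so 2/4 = 1/2.

1/2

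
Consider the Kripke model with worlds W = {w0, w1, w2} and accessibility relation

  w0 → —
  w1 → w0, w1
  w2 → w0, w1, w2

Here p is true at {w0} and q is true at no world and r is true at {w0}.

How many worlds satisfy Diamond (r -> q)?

w0: no successors, so Diamond (r -> q) fails. ✗
w1: successors {w0, w1}; r -> q there: w0:F, w1:T. ✓
w2: successors {w0, w1, w2}; r -> q there: w0:F, w1:T, w2:T. ✓
Satisfying worlds: {w1, w2}.

2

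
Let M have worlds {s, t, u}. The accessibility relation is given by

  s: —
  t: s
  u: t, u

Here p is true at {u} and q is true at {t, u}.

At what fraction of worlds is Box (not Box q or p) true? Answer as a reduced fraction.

s: no successors, so Box (not Box q or p) holds vacuously. ✓
t: successors {s}; not Box q or p there: s:F. ✗
u: successors {t, u}; not Box q or p there: t:T, u:T. ✓
That's 2 of 3 worlds, so 2/3.

2/3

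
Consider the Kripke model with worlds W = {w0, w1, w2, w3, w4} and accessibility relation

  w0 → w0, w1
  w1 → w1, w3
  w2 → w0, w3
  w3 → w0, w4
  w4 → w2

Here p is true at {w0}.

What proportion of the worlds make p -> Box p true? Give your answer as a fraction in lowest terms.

4/5

w0: p is T, Box p is F. ✗
w1: p is F, Box p is F. ✓
w2: p is F, Box p is F. ✓
w3: p is F, Box p is F. ✓
w4: p is F, Box p is F. ✓
That's 4 of 5 worlds, so 4/5.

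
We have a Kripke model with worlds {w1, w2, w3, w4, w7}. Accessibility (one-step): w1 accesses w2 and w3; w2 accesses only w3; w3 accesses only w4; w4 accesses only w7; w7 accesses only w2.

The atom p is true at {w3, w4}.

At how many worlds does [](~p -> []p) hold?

w1: successors {w2, w3}; ~p -> []p there: w2:T, w3:T. ✓
w2: successors {w3}; ~p -> []p there: w3:T. ✓
w3: successors {w4}; ~p -> []p there: w4:T. ✓
w4: successors {w7}; ~p -> []p there: w7:F. ✗
w7: successors {w2}; ~p -> []p there: w2:T. ✓
Satisfying worlds: {w1, w2, w3, w7}.

4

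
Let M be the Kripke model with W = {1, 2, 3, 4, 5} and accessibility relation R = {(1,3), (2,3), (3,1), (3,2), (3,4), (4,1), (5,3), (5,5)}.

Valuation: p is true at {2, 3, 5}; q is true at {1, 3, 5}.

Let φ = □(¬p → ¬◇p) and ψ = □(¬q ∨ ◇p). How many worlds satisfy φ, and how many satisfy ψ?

3 and 5

For □(¬p → ¬◇p):
1: successors {3}; ¬p → ¬◇p there: 3:T. ✓
2: successors {3}; ¬p → ¬◇p there: 3:T. ✓
3: successors {1, 2, 4}; ¬p → ¬◇p there: 1:F, 2:T, 4:T. ✗
4: successors {1}; ¬p → ¬◇p there: 1:F. ✗
5: successors {3, 5}; ¬p → ¬◇p there: 3:T, 5:T. ✓
— 3 worlds.
For □(¬q ∨ ◇p):
1: successors {3}; ¬q ∨ ◇p there: 3:T. ✓
2: successors {3}; ¬q ∨ ◇p there: 3:T. ✓
3: successors {1, 2, 4}; ¬q ∨ ◇p there: 1:T, 2:T, 4:T. ✓
4: successors {1}; ¬q ∨ ◇p there: 1:T. ✓
5: successors {3, 5}; ¬q ∨ ◇p there: 3:T, 5:T. ✓
— 5 worlds.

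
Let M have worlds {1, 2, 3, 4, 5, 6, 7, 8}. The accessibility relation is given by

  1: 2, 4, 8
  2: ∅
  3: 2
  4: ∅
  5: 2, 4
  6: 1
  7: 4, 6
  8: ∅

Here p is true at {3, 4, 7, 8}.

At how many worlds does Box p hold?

3

1: successors {2, 4, 8}; p there: 2:F, 4:T, 8:T. ✗
2: no successors, so Box p holds vacuously. ✓
3: successors {2}; p there: 2:F. ✗
4: no successors, so Box p holds vacuously. ✓
5: successors {2, 4}; p there: 2:F, 4:T. ✗
6: successors {1}; p there: 1:F. ✗
7: successors {4, 6}; p there: 4:T, 6:F. ✗
8: no successors, so Box p holds vacuously. ✓
Satisfying worlds: {2, 4, 8}.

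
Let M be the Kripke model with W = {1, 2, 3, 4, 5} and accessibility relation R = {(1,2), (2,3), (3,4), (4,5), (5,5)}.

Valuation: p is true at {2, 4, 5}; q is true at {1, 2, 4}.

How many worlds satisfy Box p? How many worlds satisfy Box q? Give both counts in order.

4 and 2

For Box p:
1: successors {2}; p there: 2:T. ✓
2: successors {3}; p there: 3:F. ✗
3: successors {4}; p there: 4:T. ✓
4: successors {5}; p there: 5:T. ✓
5: successors {5}; p there: 5:T. ✓
— 4 worlds.
For Box q:
1: successors {2}; q there: 2:T. ✓
2: successors {3}; q there: 3:F. ✗
3: successors {4}; q there: 4:T. ✓
4: successors {5}; q there: 5:F. ✗
5: successors {5}; q there: 5:F. ✗
— 2 worlds.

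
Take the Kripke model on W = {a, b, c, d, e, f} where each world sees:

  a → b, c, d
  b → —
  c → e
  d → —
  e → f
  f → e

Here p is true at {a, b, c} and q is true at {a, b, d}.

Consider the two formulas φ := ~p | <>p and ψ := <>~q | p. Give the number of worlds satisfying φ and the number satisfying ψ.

4 and 5

For ~p | <>p:
a: ~p is F, <>p is T. ✓
b: ~p is F, <>p is F. ✗
c: ~p is F, <>p is F. ✗
d: ~p is T, <>p is F. ✓
e: ~p is T, <>p is F. ✓
f: ~p is T, <>p is F. ✓
— 4 worlds.
For <>~q | p:
a: <>~q is T, p is T. ✓
b: <>~q is F, p is T. ✓
c: <>~q is T, p is T. ✓
d: <>~q is F, p is F. ✗
e: <>~q is T, p is F. ✓
f: <>~q is T, p is F. ✓
— 5 worlds.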